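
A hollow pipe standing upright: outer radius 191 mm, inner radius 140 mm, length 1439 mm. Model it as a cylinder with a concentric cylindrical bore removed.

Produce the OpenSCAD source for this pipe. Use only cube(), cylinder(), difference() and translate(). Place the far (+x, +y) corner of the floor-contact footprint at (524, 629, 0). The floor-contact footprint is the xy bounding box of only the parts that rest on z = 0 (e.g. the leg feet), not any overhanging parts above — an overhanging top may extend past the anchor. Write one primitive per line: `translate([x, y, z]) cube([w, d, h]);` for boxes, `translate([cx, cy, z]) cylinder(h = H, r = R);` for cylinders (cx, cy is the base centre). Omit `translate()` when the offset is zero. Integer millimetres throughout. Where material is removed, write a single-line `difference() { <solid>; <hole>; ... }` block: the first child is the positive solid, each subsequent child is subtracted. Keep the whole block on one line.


difference() { translate([333, 438, 0]) cylinder(h = 1439, r = 191); translate([333, 438, 0]) cylinder(h = 1439, r = 140); }


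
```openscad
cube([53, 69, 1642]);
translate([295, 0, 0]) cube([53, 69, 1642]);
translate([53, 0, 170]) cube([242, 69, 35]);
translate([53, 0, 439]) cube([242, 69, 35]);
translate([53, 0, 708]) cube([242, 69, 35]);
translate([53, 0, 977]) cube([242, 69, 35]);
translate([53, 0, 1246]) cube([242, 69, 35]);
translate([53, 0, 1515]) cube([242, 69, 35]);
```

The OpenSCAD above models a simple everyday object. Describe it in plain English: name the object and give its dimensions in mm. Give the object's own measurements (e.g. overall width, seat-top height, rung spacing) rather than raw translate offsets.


A straight ladder. Two 53×69 mm vertical rails, 1642 mm tall, stand 348 mm apart (outside-to-outside) with their front faces coplanar on the −y side. 6 rungs, each 69 mm deep and 35 mm tall, span between the inner faces of the rails, front faces flush with the rails. The lowest rung's underside is at z = 170 mm and rungs are spaced 269 mm apart (underside to underside).


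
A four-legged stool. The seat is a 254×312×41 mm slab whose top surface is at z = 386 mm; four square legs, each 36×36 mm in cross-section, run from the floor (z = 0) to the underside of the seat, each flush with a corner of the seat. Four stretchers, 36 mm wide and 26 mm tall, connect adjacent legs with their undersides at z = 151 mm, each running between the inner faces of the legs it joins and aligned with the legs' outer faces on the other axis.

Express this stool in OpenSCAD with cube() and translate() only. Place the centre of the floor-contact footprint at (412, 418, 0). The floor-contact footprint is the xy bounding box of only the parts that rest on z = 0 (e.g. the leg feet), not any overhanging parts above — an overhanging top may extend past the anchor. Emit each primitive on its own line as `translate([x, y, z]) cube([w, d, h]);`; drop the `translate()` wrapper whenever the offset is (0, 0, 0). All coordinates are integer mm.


translate([285, 262, 345]) cube([254, 312, 41]);
translate([285, 262, 0]) cube([36, 36, 345]);
translate([503, 262, 0]) cube([36, 36, 345]);
translate([285, 538, 0]) cube([36, 36, 345]);
translate([503, 538, 0]) cube([36, 36, 345]);
translate([321, 262, 151]) cube([182, 36, 26]);
translate([321, 538, 151]) cube([182, 36, 26]);
translate([285, 298, 151]) cube([36, 240, 26]);
translate([503, 298, 151]) cube([36, 240, 26]);


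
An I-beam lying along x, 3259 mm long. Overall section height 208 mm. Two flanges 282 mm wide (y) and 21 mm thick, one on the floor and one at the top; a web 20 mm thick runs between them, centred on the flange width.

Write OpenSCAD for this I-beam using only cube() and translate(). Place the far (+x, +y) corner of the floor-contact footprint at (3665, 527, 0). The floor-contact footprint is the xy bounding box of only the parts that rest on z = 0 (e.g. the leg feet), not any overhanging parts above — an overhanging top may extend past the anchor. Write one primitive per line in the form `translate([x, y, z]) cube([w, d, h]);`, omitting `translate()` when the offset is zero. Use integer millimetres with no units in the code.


translate([406, 245, 0]) cube([3259, 282, 21]);
translate([406, 376, 21]) cube([3259, 20, 166]);
translate([406, 245, 187]) cube([3259, 282, 21]);


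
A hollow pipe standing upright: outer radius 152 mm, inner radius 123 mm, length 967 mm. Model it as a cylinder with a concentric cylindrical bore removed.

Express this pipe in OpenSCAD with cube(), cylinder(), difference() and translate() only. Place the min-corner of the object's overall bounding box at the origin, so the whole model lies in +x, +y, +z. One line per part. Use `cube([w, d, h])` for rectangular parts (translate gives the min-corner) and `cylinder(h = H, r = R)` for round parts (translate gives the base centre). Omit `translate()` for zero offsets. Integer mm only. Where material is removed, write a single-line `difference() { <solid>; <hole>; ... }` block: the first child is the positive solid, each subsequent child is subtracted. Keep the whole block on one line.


difference() { translate([152, 152, 0]) cylinder(h = 967, r = 152); translate([152, 152, 0]) cylinder(h = 967, r = 123); }


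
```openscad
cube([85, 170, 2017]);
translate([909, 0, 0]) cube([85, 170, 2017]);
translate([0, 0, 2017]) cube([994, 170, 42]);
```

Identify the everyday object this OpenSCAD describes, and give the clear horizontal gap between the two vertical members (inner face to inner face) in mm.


A door frame. The clear opening width is 824 mm.

Two 2017 mm tall posts with a header on top — a door frame. The left jamb is 85 mm wide at x = 0; the right jamb starts at x = 909. The clear opening is 909 − 85 = 824 mm.


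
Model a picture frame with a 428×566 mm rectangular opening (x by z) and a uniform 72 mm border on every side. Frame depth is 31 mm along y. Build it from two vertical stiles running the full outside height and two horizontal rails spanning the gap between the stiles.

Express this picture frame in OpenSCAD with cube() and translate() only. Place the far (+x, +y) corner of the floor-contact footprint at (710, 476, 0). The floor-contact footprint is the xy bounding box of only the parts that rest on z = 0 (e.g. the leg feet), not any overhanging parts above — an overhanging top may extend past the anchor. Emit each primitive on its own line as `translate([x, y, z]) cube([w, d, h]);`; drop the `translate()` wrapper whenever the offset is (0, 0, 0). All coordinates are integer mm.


translate([138, 445, 0]) cube([72, 31, 710]);
translate([638, 445, 0]) cube([72, 31, 710]);
translate([210, 445, 0]) cube([428, 31, 72]);
translate([210, 445, 638]) cube([428, 31, 72]);


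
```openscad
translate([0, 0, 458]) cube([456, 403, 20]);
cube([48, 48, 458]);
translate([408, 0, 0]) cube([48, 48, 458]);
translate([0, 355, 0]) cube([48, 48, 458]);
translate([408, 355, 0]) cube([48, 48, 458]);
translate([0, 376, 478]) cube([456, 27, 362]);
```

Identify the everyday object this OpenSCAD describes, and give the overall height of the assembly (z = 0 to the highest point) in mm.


A chair. The overall height is 840 mm.

A slab on four corner posts with a tall panel at the back — a chair. The seat slab sits at z = 458 with thickness 20, and the 362 mm backrest starts at the seat top, so the overall height is 458 + 20 + 362 = 840 mm.


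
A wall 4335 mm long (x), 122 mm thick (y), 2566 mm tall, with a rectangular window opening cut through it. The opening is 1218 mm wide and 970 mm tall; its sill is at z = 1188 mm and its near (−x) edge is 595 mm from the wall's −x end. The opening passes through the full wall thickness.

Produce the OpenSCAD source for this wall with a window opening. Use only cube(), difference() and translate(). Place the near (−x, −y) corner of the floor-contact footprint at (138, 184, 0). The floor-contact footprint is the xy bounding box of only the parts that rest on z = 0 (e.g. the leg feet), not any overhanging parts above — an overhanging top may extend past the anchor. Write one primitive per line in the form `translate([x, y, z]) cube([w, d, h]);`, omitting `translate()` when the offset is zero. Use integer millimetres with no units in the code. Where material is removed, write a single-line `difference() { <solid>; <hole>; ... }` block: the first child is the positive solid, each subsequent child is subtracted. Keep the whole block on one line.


difference() { translate([138, 184, 0]) cube([4335, 122, 2566]); translate([733, 184, 1188]) cube([1218, 122, 970]); }


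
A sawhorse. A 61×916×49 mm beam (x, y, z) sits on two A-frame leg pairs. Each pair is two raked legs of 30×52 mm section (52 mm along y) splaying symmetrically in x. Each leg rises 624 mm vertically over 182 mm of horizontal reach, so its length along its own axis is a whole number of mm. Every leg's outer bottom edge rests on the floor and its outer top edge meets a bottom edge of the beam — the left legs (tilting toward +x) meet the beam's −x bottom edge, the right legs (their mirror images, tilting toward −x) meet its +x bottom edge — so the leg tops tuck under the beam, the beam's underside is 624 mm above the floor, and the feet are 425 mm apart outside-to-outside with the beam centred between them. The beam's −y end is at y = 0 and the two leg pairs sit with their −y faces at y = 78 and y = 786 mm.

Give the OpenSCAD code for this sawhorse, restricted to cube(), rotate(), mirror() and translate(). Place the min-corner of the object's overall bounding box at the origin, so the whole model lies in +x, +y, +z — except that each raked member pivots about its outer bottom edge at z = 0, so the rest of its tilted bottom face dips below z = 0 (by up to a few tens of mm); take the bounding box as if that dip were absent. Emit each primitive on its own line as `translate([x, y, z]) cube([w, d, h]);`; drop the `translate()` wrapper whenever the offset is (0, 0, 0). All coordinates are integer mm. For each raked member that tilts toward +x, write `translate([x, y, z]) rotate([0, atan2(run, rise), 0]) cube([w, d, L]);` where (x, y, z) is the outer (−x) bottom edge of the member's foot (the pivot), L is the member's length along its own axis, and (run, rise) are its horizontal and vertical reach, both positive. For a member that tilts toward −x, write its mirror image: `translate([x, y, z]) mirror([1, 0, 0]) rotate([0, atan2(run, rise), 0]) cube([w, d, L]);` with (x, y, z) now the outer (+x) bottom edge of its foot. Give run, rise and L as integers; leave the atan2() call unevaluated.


translate([182, 0, 624]) cube([61, 916, 49]);
translate([0, 78, 0]) rotate([0, atan2(182, 624), 0]) cube([30, 52, 650]);
translate([425, 78, 0]) mirror([1, 0, 0]) rotate([0, atan2(182, 624), 0]) cube([30, 52, 650]);
translate([0, 786, 0]) rotate([0, atan2(182, 624), 0]) cube([30, 52, 650]);
translate([425, 786, 0]) mirror([1, 0, 0]) rotate([0, atan2(182, 624), 0]) cube([30, 52, 650]);


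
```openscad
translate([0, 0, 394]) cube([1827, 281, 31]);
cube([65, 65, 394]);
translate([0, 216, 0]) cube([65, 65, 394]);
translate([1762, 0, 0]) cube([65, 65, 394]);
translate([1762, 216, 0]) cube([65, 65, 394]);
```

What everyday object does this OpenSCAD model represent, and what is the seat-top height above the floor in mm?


A bench. The seat-top height is 425 mm.

A long slab on four corner posts — a bench. The slab sits at z = 394 with thickness 31, so the top is 394 + 31 = 425 mm.


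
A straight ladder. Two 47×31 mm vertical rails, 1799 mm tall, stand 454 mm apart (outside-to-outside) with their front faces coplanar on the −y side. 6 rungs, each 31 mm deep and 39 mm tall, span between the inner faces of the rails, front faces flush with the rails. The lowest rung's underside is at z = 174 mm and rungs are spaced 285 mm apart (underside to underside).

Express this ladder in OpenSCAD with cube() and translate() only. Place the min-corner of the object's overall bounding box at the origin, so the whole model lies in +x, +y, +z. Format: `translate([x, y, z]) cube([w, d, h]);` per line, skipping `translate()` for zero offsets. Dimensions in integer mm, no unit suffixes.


cube([47, 31, 1799]);
translate([407, 0, 0]) cube([47, 31, 1799]);
translate([47, 0, 174]) cube([360, 31, 39]);
translate([47, 0, 459]) cube([360, 31, 39]);
translate([47, 0, 744]) cube([360, 31, 39]);
translate([47, 0, 1029]) cube([360, 31, 39]);
translate([47, 0, 1314]) cube([360, 31, 39]);
translate([47, 0, 1599]) cube([360, 31, 39]);


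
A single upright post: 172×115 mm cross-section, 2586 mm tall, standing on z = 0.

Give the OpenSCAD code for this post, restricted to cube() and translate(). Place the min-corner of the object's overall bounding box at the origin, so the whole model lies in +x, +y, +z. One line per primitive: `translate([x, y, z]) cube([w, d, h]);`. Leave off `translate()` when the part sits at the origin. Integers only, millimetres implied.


cube([172, 115, 2586]);


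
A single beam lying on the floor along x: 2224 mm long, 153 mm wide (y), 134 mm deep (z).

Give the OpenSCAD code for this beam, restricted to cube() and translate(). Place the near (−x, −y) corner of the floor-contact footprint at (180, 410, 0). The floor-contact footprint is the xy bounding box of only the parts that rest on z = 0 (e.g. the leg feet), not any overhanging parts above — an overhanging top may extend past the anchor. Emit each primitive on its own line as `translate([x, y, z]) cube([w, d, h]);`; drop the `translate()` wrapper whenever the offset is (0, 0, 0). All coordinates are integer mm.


translate([180, 410, 0]) cube([2224, 153, 134]);


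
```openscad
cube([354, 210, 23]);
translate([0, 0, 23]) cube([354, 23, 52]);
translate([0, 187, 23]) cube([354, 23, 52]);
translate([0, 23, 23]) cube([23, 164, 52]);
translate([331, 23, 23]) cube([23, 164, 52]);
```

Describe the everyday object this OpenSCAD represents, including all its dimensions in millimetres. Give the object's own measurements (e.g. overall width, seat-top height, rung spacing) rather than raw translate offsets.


An open-topped rectangular box: outside dimensions 354×210×75 mm, with a uniform wall and base thickness of 23 mm. The base is a full 354×210 slab on the floor; four walls sit on top of the base. The front and back walls (the −y and +y sides) span the full width; the two side walls fit between them.


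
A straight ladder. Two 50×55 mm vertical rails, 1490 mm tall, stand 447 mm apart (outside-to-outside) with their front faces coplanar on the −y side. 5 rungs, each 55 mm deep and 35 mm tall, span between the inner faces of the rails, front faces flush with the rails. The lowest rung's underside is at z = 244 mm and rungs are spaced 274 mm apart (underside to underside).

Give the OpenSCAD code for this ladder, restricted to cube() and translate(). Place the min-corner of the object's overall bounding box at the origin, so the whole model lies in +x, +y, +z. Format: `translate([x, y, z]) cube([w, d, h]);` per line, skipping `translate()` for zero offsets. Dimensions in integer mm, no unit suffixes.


cube([50, 55, 1490]);
translate([397, 0, 0]) cube([50, 55, 1490]);
translate([50, 0, 244]) cube([347, 55, 35]);
translate([50, 0, 518]) cube([347, 55, 35]);
translate([50, 0, 792]) cube([347, 55, 35]);
translate([50, 0, 1066]) cube([347, 55, 35]);
translate([50, 0, 1340]) cube([347, 55, 35]);


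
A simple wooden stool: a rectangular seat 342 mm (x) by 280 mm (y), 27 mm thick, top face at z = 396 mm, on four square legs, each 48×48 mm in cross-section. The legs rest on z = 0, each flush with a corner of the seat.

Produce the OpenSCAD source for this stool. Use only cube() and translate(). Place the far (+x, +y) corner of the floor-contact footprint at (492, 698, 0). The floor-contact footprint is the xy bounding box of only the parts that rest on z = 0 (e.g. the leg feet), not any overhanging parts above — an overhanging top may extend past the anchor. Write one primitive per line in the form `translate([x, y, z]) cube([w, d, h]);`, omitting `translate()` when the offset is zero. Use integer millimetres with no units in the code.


translate([150, 418, 369]) cube([342, 280, 27]);
translate([150, 418, 0]) cube([48, 48, 369]);
translate([444, 418, 0]) cube([48, 48, 369]);
translate([150, 650, 0]) cube([48, 48, 369]);
translate([444, 650, 0]) cube([48, 48, 369]);


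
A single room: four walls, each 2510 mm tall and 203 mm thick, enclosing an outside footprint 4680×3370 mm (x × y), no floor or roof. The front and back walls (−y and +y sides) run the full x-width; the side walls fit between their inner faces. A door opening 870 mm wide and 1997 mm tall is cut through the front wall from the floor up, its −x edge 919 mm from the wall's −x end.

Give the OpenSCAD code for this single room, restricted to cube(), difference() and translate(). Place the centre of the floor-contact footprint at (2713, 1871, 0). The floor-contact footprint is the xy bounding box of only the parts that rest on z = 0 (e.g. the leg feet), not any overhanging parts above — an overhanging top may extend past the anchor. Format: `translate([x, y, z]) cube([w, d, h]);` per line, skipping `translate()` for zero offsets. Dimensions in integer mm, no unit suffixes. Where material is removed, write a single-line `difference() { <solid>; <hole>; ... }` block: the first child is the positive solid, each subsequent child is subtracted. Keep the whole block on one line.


difference() { translate([373, 186, 0]) cube([4680, 203, 2510]); translate([1292, 186, 0]) cube([870, 203, 1997]); }
translate([373, 3353, 0]) cube([4680, 203, 2510]);
translate([373, 389, 0]) cube([203, 2964, 2510]);
translate([4850, 389, 0]) cube([203, 2964, 2510]);


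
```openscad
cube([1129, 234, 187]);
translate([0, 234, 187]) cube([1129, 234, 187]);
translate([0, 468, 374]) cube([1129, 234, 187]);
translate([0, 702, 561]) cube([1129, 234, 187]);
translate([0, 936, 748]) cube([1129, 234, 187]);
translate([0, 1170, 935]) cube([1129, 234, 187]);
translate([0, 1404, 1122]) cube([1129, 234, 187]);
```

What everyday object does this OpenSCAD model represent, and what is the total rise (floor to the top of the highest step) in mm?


A staircase. The total rise is 1309 mm.

7 identical blocks, each offset up and back from the previous — a staircase. Each step is 187 mm tall and there are 7 of them, so the total rise is 7 × 187 = 1309 mm.


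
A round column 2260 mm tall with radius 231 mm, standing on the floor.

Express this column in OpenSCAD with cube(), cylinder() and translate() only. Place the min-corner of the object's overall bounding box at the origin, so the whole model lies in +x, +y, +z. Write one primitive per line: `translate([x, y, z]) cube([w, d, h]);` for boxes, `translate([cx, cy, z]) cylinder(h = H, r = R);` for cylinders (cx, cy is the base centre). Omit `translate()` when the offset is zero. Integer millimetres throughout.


translate([231, 231, 0]) cylinder(h = 2260, r = 231);


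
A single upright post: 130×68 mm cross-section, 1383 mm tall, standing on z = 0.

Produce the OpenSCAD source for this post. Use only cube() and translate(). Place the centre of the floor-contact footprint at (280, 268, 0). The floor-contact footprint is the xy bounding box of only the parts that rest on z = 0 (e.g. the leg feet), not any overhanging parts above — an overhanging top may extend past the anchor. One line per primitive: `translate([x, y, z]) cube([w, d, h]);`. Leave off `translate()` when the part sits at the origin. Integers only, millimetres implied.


translate([215, 234, 0]) cube([130, 68, 1383]);


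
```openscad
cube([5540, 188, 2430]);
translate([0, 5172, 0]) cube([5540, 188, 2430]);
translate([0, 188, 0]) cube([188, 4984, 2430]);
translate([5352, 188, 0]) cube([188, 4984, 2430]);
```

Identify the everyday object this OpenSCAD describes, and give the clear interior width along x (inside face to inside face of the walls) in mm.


A house (or room) frame. The interior width is 5164 mm.

Four 2430 mm walls enclosing a rectangle with no floor or roof — a room or house frame. Outside width is 5540 mm and wall thickness is 188 mm, so the interior width is 5540 − 2 × 188 = 5164 mm.


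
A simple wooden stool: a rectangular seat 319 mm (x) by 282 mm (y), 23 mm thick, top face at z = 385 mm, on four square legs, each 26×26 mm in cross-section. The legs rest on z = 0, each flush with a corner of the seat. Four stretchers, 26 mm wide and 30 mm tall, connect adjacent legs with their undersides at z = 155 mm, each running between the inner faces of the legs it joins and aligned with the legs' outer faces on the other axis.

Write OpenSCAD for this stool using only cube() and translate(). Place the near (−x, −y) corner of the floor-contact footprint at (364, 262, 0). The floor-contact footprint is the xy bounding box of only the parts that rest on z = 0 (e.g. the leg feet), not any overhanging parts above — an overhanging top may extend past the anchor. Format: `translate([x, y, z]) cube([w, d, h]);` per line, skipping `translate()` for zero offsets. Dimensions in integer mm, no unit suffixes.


translate([364, 262, 362]) cube([319, 282, 23]);
translate([364, 262, 0]) cube([26, 26, 362]);
translate([657, 262, 0]) cube([26, 26, 362]);
translate([364, 518, 0]) cube([26, 26, 362]);
translate([657, 518, 0]) cube([26, 26, 362]);
translate([390, 262, 155]) cube([267, 26, 30]);
translate([390, 518, 155]) cube([267, 26, 30]);
translate([364, 288, 155]) cube([26, 230, 30]);
translate([657, 288, 155]) cube([26, 230, 30]);


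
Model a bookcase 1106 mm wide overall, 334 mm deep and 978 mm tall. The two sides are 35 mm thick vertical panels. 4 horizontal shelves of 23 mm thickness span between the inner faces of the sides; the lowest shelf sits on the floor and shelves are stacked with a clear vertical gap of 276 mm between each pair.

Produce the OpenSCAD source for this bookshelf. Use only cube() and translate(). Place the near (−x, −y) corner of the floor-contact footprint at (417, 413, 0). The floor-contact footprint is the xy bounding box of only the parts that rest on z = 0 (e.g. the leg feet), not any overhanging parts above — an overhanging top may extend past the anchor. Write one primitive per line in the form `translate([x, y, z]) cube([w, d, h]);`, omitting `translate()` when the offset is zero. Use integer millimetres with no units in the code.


translate([417, 413, 0]) cube([35, 334, 978]);
translate([1488, 413, 0]) cube([35, 334, 978]);
translate([452, 413, 0]) cube([1036, 334, 23]);
translate([452, 413, 299]) cube([1036, 334, 23]);
translate([452, 413, 598]) cube([1036, 334, 23]);
translate([452, 413, 897]) cube([1036, 334, 23]);


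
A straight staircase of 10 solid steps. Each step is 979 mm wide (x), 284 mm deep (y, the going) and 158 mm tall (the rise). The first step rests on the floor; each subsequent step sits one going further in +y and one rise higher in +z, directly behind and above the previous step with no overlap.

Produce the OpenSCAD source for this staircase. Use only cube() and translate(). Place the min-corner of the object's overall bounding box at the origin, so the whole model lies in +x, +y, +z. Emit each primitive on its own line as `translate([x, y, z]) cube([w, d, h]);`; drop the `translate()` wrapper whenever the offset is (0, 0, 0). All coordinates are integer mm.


cube([979, 284, 158]);
translate([0, 284, 158]) cube([979, 284, 158]);
translate([0, 568, 316]) cube([979, 284, 158]);
translate([0, 852, 474]) cube([979, 284, 158]);
translate([0, 1136, 632]) cube([979, 284, 158]);
translate([0, 1420, 790]) cube([979, 284, 158]);
translate([0, 1704, 948]) cube([979, 284, 158]);
translate([0, 1988, 1106]) cube([979, 284, 158]);
translate([0, 2272, 1264]) cube([979, 284, 158]);
translate([0, 2556, 1422]) cube([979, 284, 158]);


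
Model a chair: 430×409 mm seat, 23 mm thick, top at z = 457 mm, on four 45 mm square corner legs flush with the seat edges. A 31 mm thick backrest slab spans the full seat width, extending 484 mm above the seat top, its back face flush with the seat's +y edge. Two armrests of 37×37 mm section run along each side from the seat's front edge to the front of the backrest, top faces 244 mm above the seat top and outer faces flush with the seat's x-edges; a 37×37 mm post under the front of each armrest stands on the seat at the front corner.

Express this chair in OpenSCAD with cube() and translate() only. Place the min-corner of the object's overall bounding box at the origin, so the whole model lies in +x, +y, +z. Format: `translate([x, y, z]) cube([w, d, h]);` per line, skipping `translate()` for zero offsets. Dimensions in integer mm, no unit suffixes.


translate([0, 0, 434]) cube([430, 409, 23]);
cube([45, 45, 434]);
translate([385, 0, 0]) cube([45, 45, 434]);
translate([0, 364, 0]) cube([45, 45, 434]);
translate([385, 364, 0]) cube([45, 45, 434]);
translate([0, 378, 457]) cube([430, 31, 484]);
translate([0, 0, 664]) cube([37, 378, 37]);
translate([393, 0, 664]) cube([37, 378, 37]);
translate([0, 0, 457]) cube([37, 37, 207]);
translate([393, 0, 457]) cube([37, 37, 207]);


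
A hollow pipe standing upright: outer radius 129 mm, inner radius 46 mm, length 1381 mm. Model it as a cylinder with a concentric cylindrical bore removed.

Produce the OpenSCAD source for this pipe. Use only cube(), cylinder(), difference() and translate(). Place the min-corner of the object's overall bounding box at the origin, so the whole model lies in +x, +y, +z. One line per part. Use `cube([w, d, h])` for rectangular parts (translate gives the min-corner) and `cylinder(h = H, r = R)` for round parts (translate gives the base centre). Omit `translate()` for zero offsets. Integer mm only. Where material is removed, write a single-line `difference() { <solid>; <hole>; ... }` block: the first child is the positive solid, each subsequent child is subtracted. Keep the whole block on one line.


difference() { translate([129, 129, 0]) cylinder(h = 1381, r = 129); translate([129, 129, 0]) cylinder(h = 1381, r = 46); }


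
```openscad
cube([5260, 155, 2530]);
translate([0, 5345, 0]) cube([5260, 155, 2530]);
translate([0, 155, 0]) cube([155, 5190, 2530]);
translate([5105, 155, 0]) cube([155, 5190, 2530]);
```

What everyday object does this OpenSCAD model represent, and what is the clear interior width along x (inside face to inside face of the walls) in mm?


A house (or room) frame. The interior width is 4950 mm.

Four 2530 mm walls enclosing a rectangle with no floor or roof — a room or house frame. Outside width is 5260 mm and wall thickness is 155 mm, so the interior width is 5260 − 2 × 155 = 4950 mm.


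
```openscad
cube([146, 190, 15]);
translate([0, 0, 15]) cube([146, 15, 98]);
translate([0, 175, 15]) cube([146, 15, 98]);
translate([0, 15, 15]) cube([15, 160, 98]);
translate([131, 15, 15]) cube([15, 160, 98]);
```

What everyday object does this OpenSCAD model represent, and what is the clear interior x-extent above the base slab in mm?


An open box. The internal width is 116 mm.

A 146×190 base slab with four walls standing on it — an open box. The base is 146 mm wide and the walls are 15 mm thick, so the internal width is 146 − 2 × 15 = 116 mm.


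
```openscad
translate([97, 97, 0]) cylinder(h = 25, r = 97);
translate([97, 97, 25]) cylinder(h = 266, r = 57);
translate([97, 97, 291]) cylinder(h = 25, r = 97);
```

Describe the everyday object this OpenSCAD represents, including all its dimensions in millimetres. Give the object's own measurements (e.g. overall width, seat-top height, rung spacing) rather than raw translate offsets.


A spool: two coaxial disc flanges of radius 97 mm and thickness 25 mm, joined by a core cylinder of radius 57 mm and height 266 mm. The lower flange rests on z = 0 and the three cylinders share a vertical axis.


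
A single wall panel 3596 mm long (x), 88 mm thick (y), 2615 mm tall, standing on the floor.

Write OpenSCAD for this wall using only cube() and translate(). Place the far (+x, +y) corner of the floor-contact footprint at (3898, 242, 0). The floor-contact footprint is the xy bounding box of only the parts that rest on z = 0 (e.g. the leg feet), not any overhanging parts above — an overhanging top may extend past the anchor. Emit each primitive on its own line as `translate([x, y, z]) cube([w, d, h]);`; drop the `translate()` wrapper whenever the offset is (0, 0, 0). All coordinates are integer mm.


translate([302, 154, 0]) cube([3596, 88, 2615]);


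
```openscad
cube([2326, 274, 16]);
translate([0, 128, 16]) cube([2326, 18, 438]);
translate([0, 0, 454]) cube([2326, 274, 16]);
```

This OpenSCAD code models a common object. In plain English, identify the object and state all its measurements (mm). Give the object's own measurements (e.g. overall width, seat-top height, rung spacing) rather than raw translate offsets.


An I-beam lying along x, 2326 mm long. Overall section height 470 mm. Two flanges 274 mm wide (y) and 16 mm thick, one on the floor and one at the top; a web 18 mm thick runs between them, centred on the flange width.


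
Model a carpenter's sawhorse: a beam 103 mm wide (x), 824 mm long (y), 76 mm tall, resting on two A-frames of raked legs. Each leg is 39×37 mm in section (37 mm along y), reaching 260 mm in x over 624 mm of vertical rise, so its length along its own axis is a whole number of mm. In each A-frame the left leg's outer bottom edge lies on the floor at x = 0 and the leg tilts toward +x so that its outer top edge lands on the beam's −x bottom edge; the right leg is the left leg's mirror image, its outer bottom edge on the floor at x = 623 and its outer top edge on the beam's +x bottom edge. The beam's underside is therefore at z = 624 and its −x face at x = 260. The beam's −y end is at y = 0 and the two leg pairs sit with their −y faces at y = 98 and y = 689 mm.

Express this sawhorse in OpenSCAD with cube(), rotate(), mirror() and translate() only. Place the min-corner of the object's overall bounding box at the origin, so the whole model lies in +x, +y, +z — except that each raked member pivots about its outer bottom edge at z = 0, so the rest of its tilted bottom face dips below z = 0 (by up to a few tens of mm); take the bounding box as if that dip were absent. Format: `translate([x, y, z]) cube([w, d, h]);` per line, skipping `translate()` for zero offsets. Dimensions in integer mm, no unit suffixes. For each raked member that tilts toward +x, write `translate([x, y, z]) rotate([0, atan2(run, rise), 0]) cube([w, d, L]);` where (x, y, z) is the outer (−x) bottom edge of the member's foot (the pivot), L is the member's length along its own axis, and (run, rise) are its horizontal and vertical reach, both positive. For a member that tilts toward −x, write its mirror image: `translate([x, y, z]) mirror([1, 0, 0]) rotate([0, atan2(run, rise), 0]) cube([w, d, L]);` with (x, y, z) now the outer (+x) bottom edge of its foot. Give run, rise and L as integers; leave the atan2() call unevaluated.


translate([260, 0, 624]) cube([103, 824, 76]);
translate([0, 98, 0]) rotate([0, atan2(260, 624), 0]) cube([39, 37, 676]);
translate([623, 98, 0]) mirror([1, 0, 0]) rotate([0, atan2(260, 624), 0]) cube([39, 37, 676]);
translate([0, 689, 0]) rotate([0, atan2(260, 624), 0]) cube([39, 37, 676]);
translate([623, 689, 0]) mirror([1, 0, 0]) rotate([0, atan2(260, 624), 0]) cube([39, 37, 676]);


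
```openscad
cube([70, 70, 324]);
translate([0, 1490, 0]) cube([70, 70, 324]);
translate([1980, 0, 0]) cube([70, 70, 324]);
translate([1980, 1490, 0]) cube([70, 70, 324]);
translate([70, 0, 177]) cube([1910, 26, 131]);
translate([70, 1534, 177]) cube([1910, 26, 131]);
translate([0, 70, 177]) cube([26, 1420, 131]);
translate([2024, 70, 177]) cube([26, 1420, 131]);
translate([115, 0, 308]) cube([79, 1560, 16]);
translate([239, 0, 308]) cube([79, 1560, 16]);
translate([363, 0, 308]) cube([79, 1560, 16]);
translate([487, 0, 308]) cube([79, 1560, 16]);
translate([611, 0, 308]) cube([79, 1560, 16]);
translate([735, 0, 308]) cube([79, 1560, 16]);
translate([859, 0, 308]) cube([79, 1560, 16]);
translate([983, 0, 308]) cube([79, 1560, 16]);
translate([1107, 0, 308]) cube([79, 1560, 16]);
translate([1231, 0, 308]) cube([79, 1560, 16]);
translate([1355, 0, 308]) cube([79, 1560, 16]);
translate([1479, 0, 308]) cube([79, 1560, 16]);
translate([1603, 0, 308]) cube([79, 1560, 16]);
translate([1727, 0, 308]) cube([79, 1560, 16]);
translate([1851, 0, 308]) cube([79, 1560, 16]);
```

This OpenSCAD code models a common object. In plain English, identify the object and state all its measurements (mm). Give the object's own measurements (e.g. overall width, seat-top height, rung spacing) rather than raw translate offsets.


A bed frame 2050 mm long (x) by 1560 mm wide (y). Four 70×70 mm corner posts, 324 mm tall, at the corners of the footprint. Four rails of 26 mm thickness and 131 mm height run between adjacent posts with their undersides at z = 177 mm, their outer faces flush with the outside of the frame (the two x-running rails run between the posts' inner faces; the two y-running rails run between the posts' inner faces). 15 slats, each 79 mm wide (x) and 16 mm thick, lie across the top of the two x-running rails, running the full 1560 mm width of the frame in y; along x they sit between the end posts with a 45 mm gap after the −x posts and between neighbouring slats, leaving 50 mm before the +x posts.


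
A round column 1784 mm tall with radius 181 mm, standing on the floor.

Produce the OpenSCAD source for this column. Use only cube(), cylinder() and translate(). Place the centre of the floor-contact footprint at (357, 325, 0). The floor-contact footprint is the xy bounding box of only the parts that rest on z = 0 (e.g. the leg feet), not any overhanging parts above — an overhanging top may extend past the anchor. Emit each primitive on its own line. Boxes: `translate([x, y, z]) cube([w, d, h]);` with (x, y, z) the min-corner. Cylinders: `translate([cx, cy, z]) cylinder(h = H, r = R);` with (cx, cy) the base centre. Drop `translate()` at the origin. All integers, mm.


translate([357, 325, 0]) cylinder(h = 1784, r = 181);


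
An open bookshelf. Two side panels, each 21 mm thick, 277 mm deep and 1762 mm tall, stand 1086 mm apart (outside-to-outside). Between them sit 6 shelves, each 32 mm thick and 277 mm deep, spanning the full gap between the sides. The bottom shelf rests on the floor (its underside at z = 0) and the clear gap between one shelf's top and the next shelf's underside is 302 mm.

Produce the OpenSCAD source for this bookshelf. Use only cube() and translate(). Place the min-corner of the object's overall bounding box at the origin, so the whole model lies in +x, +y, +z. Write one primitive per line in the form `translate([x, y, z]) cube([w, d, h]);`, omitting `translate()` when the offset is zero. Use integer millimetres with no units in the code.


cube([21, 277, 1762]);
translate([1065, 0, 0]) cube([21, 277, 1762]);
translate([21, 0, 0]) cube([1044, 277, 32]);
translate([21, 0, 334]) cube([1044, 277, 32]);
translate([21, 0, 668]) cube([1044, 277, 32]);
translate([21, 0, 1002]) cube([1044, 277, 32]);
translate([21, 0, 1336]) cube([1044, 277, 32]);
translate([21, 0, 1670]) cube([1044, 277, 32]);


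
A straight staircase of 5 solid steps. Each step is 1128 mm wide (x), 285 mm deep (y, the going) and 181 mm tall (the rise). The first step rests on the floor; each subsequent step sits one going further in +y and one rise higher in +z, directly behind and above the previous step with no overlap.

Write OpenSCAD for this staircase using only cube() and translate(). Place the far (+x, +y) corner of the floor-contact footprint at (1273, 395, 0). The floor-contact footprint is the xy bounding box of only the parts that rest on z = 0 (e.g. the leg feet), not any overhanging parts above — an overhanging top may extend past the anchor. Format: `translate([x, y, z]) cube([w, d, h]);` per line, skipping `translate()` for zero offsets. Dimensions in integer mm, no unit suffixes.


translate([145, 110, 0]) cube([1128, 285, 181]);
translate([145, 395, 181]) cube([1128, 285, 181]);
translate([145, 680, 362]) cube([1128, 285, 181]);
translate([145, 965, 543]) cube([1128, 285, 181]);
translate([145, 1250, 724]) cube([1128, 285, 181]);


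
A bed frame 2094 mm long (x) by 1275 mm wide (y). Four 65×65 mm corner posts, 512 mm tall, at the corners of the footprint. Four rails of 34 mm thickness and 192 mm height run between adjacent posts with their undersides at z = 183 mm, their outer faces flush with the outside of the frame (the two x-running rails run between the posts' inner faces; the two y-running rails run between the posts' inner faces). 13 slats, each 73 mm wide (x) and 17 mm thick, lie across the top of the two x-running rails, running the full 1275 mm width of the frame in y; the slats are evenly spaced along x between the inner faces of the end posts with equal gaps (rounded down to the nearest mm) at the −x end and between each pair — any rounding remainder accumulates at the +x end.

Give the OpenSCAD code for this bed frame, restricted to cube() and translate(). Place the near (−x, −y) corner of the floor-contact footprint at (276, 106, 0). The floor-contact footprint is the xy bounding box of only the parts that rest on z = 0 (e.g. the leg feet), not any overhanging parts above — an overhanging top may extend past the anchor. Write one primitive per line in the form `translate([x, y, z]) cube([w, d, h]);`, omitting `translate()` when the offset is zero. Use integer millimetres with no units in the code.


translate([276, 106, 0]) cube([65, 65, 512]);
translate([276, 1316, 0]) cube([65, 65, 512]);
translate([2305, 106, 0]) cube([65, 65, 512]);
translate([2305, 1316, 0]) cube([65, 65, 512]);
translate([341, 106, 183]) cube([1964, 34, 192]);
translate([341, 1347, 183]) cube([1964, 34, 192]);
translate([276, 171, 183]) cube([34, 1145, 192]);
translate([2336, 171, 183]) cube([34, 1145, 192]);
translate([413, 106, 375]) cube([73, 1275, 17]);
translate([558, 106, 375]) cube([73, 1275, 17]);
translate([703, 106, 375]) cube([73, 1275, 17]);
translate([848, 106, 375]) cube([73, 1275, 17]);
translate([993, 106, 375]) cube([73, 1275, 17]);
translate([1138, 106, 375]) cube([73, 1275, 17]);
translate([1283, 106, 375]) cube([73, 1275, 17]);
translate([1428, 106, 375]) cube([73, 1275, 17]);
translate([1573, 106, 375]) cube([73, 1275, 17]);
translate([1718, 106, 375]) cube([73, 1275, 17]);
translate([1863, 106, 375]) cube([73, 1275, 17]);
translate([2008, 106, 375]) cube([73, 1275, 17]);
translate([2153, 106, 375]) cube([73, 1275, 17]);


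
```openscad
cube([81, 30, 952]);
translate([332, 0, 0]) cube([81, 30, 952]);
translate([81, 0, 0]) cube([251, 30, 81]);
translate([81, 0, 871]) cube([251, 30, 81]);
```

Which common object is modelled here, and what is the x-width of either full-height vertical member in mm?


A picture frame. The border width is 81 mm.

Four thin pieces enclosing a rectangular opening — a picture frame. The two full-height stiles are 952 mm tall; the top rail sits at z = 871 and is 81 mm tall, so the border above the opening is 952 − 871 = 81 mm, matching the stile x-width.


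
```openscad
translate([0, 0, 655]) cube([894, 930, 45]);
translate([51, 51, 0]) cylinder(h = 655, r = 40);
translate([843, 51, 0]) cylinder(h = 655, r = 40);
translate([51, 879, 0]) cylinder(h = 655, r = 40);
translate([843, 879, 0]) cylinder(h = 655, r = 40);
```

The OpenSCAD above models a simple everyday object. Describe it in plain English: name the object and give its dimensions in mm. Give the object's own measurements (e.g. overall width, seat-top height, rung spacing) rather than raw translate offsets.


A table: top 894 mm (x) × 930 mm (y), 45 mm thick, upper face at z = 700 mm, on four round legs of 80 mm diameter, each leg's bounding box inset 11 mm from the nearest pair of top edges from z = 0 to the bottom of the top.


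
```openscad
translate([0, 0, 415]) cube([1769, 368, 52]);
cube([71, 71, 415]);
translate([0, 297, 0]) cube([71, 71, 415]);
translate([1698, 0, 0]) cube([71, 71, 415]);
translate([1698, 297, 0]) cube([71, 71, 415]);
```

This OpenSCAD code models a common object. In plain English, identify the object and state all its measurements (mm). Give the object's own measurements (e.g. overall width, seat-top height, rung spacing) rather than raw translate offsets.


A long wooden bench with a 1769 mm (x) × 368 mm (y) seat, 52 mm thick, its top surface 467 mm above the floor. Four 71 mm square legs at the seat corners, flush with the edges, run from z = 0 to the seat underside.
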